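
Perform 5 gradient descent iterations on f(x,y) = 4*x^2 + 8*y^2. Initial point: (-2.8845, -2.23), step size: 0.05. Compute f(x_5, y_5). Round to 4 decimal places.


Gradient descent on f(x,y) = 4*x^2 + 8*y^2.
Starting point: (-2.8845, -2.23), alpha = 0.05
Step 1: grad_x = 2*4*-2.8845 = -23.076, grad_y = 2*8*-2.23 = -35.68
  x_1 = -2.8845 - 0.05*-23.076 = -1.7307
  y_1 = -2.23 - 0.05*-35.68 = -0.446
Step 2: grad_x = 2*4*-1.7307 = -13.8456, grad_y = 2*8*-0.446 = -7.136
  x_2 = -1.7307 - 0.05*-13.8456 = -1.0384
  y_2 = -0.446 - 0.05*-7.136 = -0.0892
Step 3: grad_x = 2*4*-1.0384 = -8.3074, grad_y = 2*8*-0.0892 = -1.4272
  x_3 = -1.0384 - 0.05*-8.3074 = -0.6231
  y_3 = -0.0892 - 0.05*-1.4272 = -0.0178
Step 4: grad_x = 2*4*-0.6231 = -4.9844, grad_y = 2*8*-0.0178 = -0.2854
  x_4 = -0.6231 - 0.05*-4.9844 = -0.3738
  y_4 = -0.0178 - 0.05*-0.2854 = -0.0036
Step 5: grad_x = 2*4*-0.3738 = -2.9906, grad_y = 2*8*-0.0036 = -0.0571
  x_5 = -0.3738 - 0.05*-2.9906 = -0.2243
  y_5 = -0.0036 - 0.05*-0.0571 = -0.0007
f(-0.2243, -0.0007) = 4*(-0.2243)^2 + 8*(-0.0007)^2 = 0.2012


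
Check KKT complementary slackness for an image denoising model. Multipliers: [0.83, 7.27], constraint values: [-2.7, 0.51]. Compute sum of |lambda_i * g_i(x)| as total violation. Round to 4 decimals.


KKT complementary slackness check:
lambda_1 * g_1 = 0.83 * -2.7 = -2.241
lambda_2 * g_2 = 7.27 * 0.51 = 3.7077
Total violation = 2.241 + 3.7077 = 5.9487


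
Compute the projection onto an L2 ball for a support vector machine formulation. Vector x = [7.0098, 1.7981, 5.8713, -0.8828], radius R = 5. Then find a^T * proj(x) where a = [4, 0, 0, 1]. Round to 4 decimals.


Step 1: Compute ||x|| (intermediates to 6 decimals).
||x|| = sqrt(7.0098^2 + 1.7981^2 + 5.8713^2 + (-0.8828)^2) = 9.36066
Step 2: Project.
Since ||x|| > R, scale = R/||x|| = 5/9.36066 = 0.53415, proj(x) = scale * x
proj(x) = [3.744285, 0.960455, 3.136155, -0.471548]
Step 3: Dot product.
a^T * proj(x) = 4*3.744285 + 0*0.960455 + 0*3.136155 + 1*(-0.471548) = 14.5056


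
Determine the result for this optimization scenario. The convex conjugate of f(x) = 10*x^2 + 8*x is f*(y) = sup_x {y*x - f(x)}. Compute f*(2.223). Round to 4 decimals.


f*(y) = sup_x {y*x - a*x^2 - b*x} = sup_x {(y-b)*x - a*x^2}
FOC: (y - b) - 2a*x = 0 => x* = (y - b)/(2a)
x* = (2.223 - 8)/(2*10) = -0.2889
f*(2.223) = (y-b)^2/(4a) = (2.223 - 8)^2/(4*10)
= 33.3737/40 = 0.8343


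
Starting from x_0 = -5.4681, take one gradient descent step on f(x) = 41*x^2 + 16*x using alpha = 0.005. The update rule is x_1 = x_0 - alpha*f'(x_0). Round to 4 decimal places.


We compute the gradient at x_0 and apply the update.
f'(x) = 82*x + 16
f'(-5.4681) = 82*-5.4681 + 16 = -432.3842
x_1 = -5.4681 - 0.005*-432.3842 = -3.3062


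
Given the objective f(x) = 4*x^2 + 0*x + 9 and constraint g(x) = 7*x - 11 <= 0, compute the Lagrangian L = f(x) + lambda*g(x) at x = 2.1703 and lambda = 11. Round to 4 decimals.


Step 1: Evaluate f(x).
f(2.1703) = 4*2.1703^2 + 0*2.1703 + 9 = 27.8408
Step 2: Evaluate g(x).
g(2.1703) = 7*2.1703 - 11 = 4.1921
Step 3: Compute Lagrangian.
L = 27.8408 + 11*4.1921 = 73.9539


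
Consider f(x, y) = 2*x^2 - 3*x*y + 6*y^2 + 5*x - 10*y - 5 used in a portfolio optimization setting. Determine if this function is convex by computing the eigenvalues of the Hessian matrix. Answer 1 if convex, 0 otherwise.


The Hessian of f(x,y) = 2*x^2 - 3*x*y + 6*y^2 + 5*x - 10*y - 5 is:
H = [[4, -3], [-3, 12]]
Trace = 4 + 12 = 16
Determinant = 4*12 - (-3)^2 = 39
Discriminant = (16)^2 - 4*39 = 100.0
Eigenvalues: lambda_1 = 3.0, lambda_2 = 13.0
The function is convex.

1


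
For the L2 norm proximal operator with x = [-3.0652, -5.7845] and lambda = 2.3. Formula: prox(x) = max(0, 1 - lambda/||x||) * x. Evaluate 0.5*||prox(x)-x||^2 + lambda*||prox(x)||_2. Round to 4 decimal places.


Step 1: Compute ||x||.
||x|| = 6.5464
Step 2: Compute scaling factor.
scale = max(0, 1 - 2.3/6.5464) = 0.6487
Step 3: prox(x) = [-1.9883, -3.7522]
||prox(x)|| = 4.2464
Step 4: Proximal objective.
0.5*||prox-x||^2 = 2.645
lambda*||prox|| = 9.7667
Total = 12.4118


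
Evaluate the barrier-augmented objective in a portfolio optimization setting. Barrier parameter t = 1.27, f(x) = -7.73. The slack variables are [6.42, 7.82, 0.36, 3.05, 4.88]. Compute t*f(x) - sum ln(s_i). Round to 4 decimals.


Step 1: Compute log-barrier.
ln values: [1.8594, 2.0567, -1.0217, 1.1151, 1.5851]
phi = -(1.8594 + 2.0567 - 1.0217 + 1.1151 + 1.5851) = -5.5947
Step 2: Compute augmented objective.
t*f(x) = 1.27*-7.73 = -9.8171
Total = -9.8171 - 5.5947 = -15.4118


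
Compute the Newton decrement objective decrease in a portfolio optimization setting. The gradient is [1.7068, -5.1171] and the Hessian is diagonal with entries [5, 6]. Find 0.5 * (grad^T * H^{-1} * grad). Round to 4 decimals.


Step 1: H is diagonal, so H^(-1) * g = [0.3414, -0.8529].
Step 2: g^T H^(-1) g = sum_i g_i^2 / H_ii
  = (1.7068)^2/5 + (-5.1171)^2/6
  = 0.5826 + 4.3641 = 4.9468
Step 3: Objective decrease = 0.5 * g^T H^(-1) g = 2.4734


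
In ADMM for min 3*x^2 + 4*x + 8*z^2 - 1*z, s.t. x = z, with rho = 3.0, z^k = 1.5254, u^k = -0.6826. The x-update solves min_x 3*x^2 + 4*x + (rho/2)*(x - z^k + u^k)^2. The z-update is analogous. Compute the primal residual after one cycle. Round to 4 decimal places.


ADMM iteration with rho = 3.0, z^k = 1.5254, u^k = -0.6826
Step 1: x-update.
Minimize 3*x^2 + 4*x + (3.0/2)*(x - 1.5254 - 0.6826)^2
FOC: (2*3 + 3.0)*x = -4 + 3.0*(1.5254 + 0.6826)
x^{k+1} = 0.2916
Step 2: z-update.
Minimize 8*z^2 - 1*z + (3.0/2)*(0.2916 - z - 0.6826)^2
FOC: (2*8 + 3.0)*z = 1 + 3.0*(0.2916 - 0.6826)
z^{k+1} = -0.0091
Step 3: u-update.
u^{k+1} = -0.6826 + 0.2916 + 0.0091 = -0.3819
Step 4: Primal residual = |0.2916 + 0.0091| = 0.3007


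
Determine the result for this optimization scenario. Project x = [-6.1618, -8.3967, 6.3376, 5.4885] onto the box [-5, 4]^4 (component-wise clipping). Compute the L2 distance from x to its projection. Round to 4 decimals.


Project each component onto [-5, 4].
clip(-6.1618) = -5.0, clip(-8.3967) = -5.0, clip(6.3376) = 4.0, clip(5.4885) = 4.0
Projection = [-5.0, -5.0, 4.0, 4.0]
Squared diffs: [1.3498, 11.5376, 5.4644, 2.2156]
Distance = sqrt(20.5674) = 4.5351


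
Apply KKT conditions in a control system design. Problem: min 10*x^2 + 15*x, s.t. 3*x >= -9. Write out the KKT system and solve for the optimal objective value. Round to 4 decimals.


Step 1: Try lambda = 0 (constraint inactive).
Stationarity: 2*10*x + 15 = 0
x* = -15/(2*10) = -0.75
Check constraint: 3*-0.75 = -2.25 >= -9 -- satisfied.
Step 2: Compute optimal value.
f(x*) = 10*(-0.75)^2 + 15*(-0.75) = -5.625


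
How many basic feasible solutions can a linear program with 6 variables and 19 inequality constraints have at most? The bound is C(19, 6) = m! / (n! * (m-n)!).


Each vertex corresponds to some choice of n active constraints out of m, so the number of vertices is at most C(m, n) = m! / (n!(m-n)!).
m = 19, n = 6
Numerator: 19 * 18 * 17 * 16 * 15 * 14
Denominator: 6! = 720
C(19, 6) = 27132


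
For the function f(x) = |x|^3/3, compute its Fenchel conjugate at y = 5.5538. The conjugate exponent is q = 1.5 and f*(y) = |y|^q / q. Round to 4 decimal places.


The conjugate exponent q satisfies 1/p + 1/q = 1.
p = 3, so q = 3/(3 - 1) = 1.5
|y|^q = 5.5538^1.5 = 13.0884
f*(5.5538) = 13.0884 / 1.5 = 8.7256


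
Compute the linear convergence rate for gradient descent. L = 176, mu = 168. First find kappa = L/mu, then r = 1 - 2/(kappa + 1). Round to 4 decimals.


Step 1: Compute the condition number.
kappa = L/mu = 176/168 = 1.0476
Step 2: Compute the convergence rate.
r = 1 - 2/(kappa + 1) = 1 - 2*mu/(L + mu) = (L - mu)/(L + mu) = 8/344 = 0.0233


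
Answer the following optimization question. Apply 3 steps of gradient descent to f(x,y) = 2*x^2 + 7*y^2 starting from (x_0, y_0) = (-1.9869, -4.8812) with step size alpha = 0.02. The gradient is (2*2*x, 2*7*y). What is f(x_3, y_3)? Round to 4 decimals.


Gradient descent on f(x,y) = 2*x^2 + 7*y^2.
Starting point: (-1.9869, -4.8812), alpha = 0.02
Step 1: grad_x = 2*2*-1.9869 = -7.9476, grad_y = 2*7*-4.8812 = -68.3368
  x_1 = -1.9869 - 0.02*-7.9476 = -1.8279
  y_1 = -4.8812 - 0.02*-68.3368 = -3.5145
Step 2: grad_x = 2*2*-1.8279 = -7.3118, grad_y = 2*7*-3.5145 = -49.2025
  x_2 = -1.8279 - 0.02*-7.3118 = -1.6817
  y_2 = -3.5145 - 0.02*-49.2025 = -2.5304
Step 3: grad_x = 2*2*-1.6817 = -6.7268, grad_y = 2*7*-2.5304 = -35.4258
  x_3 = -1.6817 - 0.02*-6.7268 = -1.5472
  y_3 = -2.5304 - 0.02*-35.4258 = -1.8219
f(-1.5472, -1.8219) = 2*(-1.5472)^2 + 7*(-1.8219)^2 = 28.0227


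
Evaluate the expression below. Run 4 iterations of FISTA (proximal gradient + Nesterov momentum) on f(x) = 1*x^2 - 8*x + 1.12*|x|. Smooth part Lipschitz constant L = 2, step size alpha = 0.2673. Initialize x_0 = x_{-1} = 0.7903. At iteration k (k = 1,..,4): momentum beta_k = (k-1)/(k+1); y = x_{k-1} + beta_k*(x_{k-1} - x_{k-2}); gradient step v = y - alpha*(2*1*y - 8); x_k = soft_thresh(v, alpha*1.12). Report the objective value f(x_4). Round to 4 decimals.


FISTA on f(x) = 1*x^2 - 8*x + 1.12*|x|
L = 2, alpha = 0.2673
Iteration 1: beta = 0.0, y = 0.7903 + 0.0*(0.7903 - 0.7903) = 0.7903
  grad(y) = -6.4194, v = y - alpha*grad = 2.5062
  prox(v) = soft_thresh(2.5062, 0.2994) = 2.2068
Iteration 2: beta = 0.3333, y = 2.2068 + 0.3333*(2.2068 - 0.7903) = 2.679
  grad(y) = -2.642, v = y - alpha*grad = 3.3852
  prox(v) = soft_thresh(3.3852, 0.2994) = 3.0858
Iteration 3: beta = 0.5, y = 3.0858 + 0.5*(3.0858 - 2.2068) = 3.5253
  grad(y) = -0.9493, v = y - alpha*grad = 3.7791
  prox(v) = soft_thresh(3.7791, 0.2994) = 3.4797
Iteration 4: beta = 0.6, y = 3.4797 + 0.6*(3.4797 - 3.0858) = 3.716
  grad(y) = -0.5679, v = y - alpha*grad = 3.8678
  prox(v) = soft_thresh(3.8678, 0.2994) = 3.5685
f(x_4) = 1*3.5685^2 - 8*3.5685 + 1.12*|3.5685| = -11.8171


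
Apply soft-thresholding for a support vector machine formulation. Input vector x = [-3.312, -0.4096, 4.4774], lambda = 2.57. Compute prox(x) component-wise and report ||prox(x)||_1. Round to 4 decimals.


Soft-thresholding with lambda = 2.57:
prox(-3.312) = sign(-3.312)*max(|-3.312| - 2.57, 0) = -0.742
prox(-0.4096) = sign(-0.4096)*max(|-0.4096| - 2.57, 0) = 0.0
prox(4.4774) = sign(4.4774)*max(|4.4774| - 2.57, 0) = 1.9074
prox(x) = [-0.742, 0.0, 1.9074]
||prox(x)||_1 = 0.742 + 0.0 + 1.9074 = 2.6494


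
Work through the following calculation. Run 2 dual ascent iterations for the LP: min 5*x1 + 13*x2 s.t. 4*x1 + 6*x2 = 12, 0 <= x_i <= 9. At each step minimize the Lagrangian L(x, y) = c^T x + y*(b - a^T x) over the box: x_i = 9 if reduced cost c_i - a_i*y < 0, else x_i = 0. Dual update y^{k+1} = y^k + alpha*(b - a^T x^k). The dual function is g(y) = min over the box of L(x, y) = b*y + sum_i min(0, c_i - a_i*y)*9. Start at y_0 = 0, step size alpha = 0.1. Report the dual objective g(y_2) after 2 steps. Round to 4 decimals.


Dual ascent for LP: min 5*x1 + 13*x2, 4*x1 + 6*x2 = 12, 0 <= x_i <= 9
Step 1: y^k = 0.0, reduced costs: (5.0, 13.0)
  x^k = (0.0, 0.0), subgradient = b - a^T x = 12.0
  y^{k+1} = 0.0 + 0.1*12.0 = 1.2
Step 2: y^k = 1.2, reduced costs: (0.2, 5.8)
  x^k = (0.0, 0.0), subgradient = b - a^T x = 12.0
  y^{k+1} = 1.2 + 0.1*12.0 = 2.4
Dual objective at y_2 = 2.4: reduced costs (-4.6, -1.4), box minimizer x = (9.0, 9.0)
g(y_2) = b*y + (c1 - a1*y)*x1 + (c2 - a2*y)*x2 = 12*2.4 + (-4.6)*9.0 + (-1.4)*9.0 = 28.8 - 41.4 - 12.6 = -25.2


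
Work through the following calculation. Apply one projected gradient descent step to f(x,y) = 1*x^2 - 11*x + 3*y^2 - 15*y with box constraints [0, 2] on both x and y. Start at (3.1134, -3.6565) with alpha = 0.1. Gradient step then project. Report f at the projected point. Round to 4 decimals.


Step 1: Compute gradient at (3.1134, -3.6565).
grad_x = 2*1*3.1134 - 11 = -4.7732
grad_y = 2*3*-3.6565 - 15 = -36.939
Step 2: Gradient step.
x_raw = 3.1134 - 0.1*-4.7732 = 3.5907
y_raw = -3.6565 - 0.1*-36.939 = 0.0374
Step 3: Project onto [0, 2].
x_proj = clip(3.5907) = 2.0
y_proj = clip(0.0374) = 0.0374
Step 4: Evaluate f.
f(2.0, 0.0374) = -18.5568


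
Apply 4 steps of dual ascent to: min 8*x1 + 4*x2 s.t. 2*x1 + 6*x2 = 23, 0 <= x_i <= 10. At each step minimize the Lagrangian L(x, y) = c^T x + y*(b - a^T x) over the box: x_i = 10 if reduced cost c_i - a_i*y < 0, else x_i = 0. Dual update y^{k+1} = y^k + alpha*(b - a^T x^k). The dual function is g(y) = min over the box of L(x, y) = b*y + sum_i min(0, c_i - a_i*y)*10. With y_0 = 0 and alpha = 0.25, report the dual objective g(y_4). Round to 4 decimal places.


Dual ascent for LP: min 8*x1 + 4*x2, 2*x1 + 6*x2 = 23, 0 <= x_i <= 10
Step 1: y^k = 0.0, reduced costs: (8.0, 4.0)
  x^k = (0.0, 0.0), subgradient = b - a^T x = 23.0
  y^{k+1} = 0.0 + 0.25*23.0 = 5.75
Step 2: y^k = 5.75, reduced costs: (-3.5, -30.5)
  x^k = (10.0, 10.0), subgradient = b - a^T x = -57.0
  y^{k+1} = 5.75 + 0.25*-57.0 = -8.5
Step 3: y^k = -8.5, reduced costs: (25.0, 55.0)
  x^k = (0.0, 0.0), subgradient = b - a^T x = 23.0
  y^{k+1} = -8.5 + 0.25*23.0 = -2.75
Step 4: y^k = -2.75, reduced costs: (13.5, 20.5)
  x^k = (0.0, 0.0), subgradient = b - a^T x = 23.0
  y^{k+1} = -2.75 + 0.25*23.0 = 3.0
Dual objective at y_4 = 3.0: reduced costs (2.0, -14.0), box minimizer x = (0.0, 10.0)
g(y_4) = b*y + (c1 - a1*y)*x1 + (c2 - a2*y)*x2 = 23*3.0 + 2.0*0.0 + (-14.0)*10.0 = 69.0 + 0.0 - 140.0 = -71.0


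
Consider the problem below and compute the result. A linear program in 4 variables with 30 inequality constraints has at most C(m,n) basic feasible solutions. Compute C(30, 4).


Each vertex corresponds to some choice of n active constraints out of m, so the number of vertices is at most C(m, n) = m! / (n!(m-n)!).
m = 30, n = 4
Numerator: 30 * 29 * 28 * 27
Denominator: 4! = 24
C(30, 4) = 27405


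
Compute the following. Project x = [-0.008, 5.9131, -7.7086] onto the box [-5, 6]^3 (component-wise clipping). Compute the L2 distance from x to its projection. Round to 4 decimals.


Project each component onto [-5, 6].
clip(-0.008) = -0.008, clip(5.9131) = 5.9131, clip(-7.7086) = -5.0
Projection = [-0.008, 5.9131, -5.0]
Squared diffs: [0.0, 0.0, 7.3365]
Distance = sqrt(7.3365) = 2.7086


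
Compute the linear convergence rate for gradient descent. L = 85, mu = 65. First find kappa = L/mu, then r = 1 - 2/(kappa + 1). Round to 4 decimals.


Step 1: Compute the condition number.
kappa = L/mu = 85/65 = 1.3077
Step 2: Compute the convergence rate.
r = 1 - 2/(kappa + 1) = 1 - 2*mu/(L + mu) = (L - mu)/(L + mu) = 20/150 = 0.1333


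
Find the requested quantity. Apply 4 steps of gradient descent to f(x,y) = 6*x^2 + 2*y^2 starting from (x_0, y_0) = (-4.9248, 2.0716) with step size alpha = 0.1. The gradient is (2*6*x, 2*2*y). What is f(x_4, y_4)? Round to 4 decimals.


Gradient descent on f(x,y) = 6*x^2 + 2*y^2.
Starting point: (-4.9248, 2.0716), alpha = 0.1
Step 1: grad_x = 2*6*-4.9248 = -59.0976, grad_y = 2*2*2.0716 = 8.2864
  x_1 = -4.9248 - 0.1*-59.0976 = 0.985
  y_1 = 2.0716 - 0.1*8.2864 = 1.243
Step 2: grad_x = 2*6*0.985 = 11.8195, grad_y = 2*2*1.243 = 4.9718
  x_2 = 0.985 - 0.1*11.8195 = -0.197
  y_2 = 1.243 - 0.1*4.9718 = 0.7458
Step 3: grad_x = 2*6*-0.197 = -2.3639, grad_y = 2*2*0.7458 = 2.9831
  x_3 = -0.197 - 0.1*-2.3639 = 0.0394
  y_3 = 0.7458 - 0.1*2.9831 = 0.4475
Step 4: grad_x = 2*6*0.0394 = 0.4728, grad_y = 2*2*0.4475 = 1.7899
  x_4 = 0.0394 - 0.1*0.4728 = -0.0079
  y_4 = 0.4475 - 0.1*1.7899 = 0.2685
f(-0.0079, 0.2685) = 6*(-0.0079)^2 + 2*0.2685^2 = 0.1445


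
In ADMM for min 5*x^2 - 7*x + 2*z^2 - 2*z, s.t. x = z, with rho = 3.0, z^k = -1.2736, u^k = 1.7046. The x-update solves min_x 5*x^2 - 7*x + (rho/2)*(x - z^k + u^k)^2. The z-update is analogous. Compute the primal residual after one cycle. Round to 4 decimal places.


ADMM iteration with rho = 3.0, z^k = -1.2736, u^k = 1.7046
Step 1: x-update.
Minimize 5*x^2 - 7*x + (3.0/2)*(x + 1.2736 + 1.7046)^2
FOC: (2*5 + 3.0)*x = 7 + 3.0*(-1.2736 - 1.7046)
x^{k+1} = -0.1488
Step 2: z-update.
Minimize 2*z^2 - 2*z + (3.0/2)*(-0.1488 - z + 1.7046)^2
FOC: (2*2 + 3.0)*z = 2 + 3.0*(-0.1488 + 1.7046)
z^{k+1} = 0.9525
Step 3: u-update.
u^{k+1} = 1.7046 - 0.1488 - 0.9525 = 0.6033
Step 4: Primal residual = |-0.1488 - 0.9525| = 1.1013


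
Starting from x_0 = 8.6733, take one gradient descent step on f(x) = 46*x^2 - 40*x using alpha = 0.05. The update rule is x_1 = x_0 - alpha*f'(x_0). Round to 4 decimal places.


We compute the gradient at x_0 and apply the update.
f'(x) = 92*x - 40
f'(8.6733) = 92*8.6733 - 40 = 757.9436
x_1 = 8.6733 - 0.05*757.9436 = -29.2239


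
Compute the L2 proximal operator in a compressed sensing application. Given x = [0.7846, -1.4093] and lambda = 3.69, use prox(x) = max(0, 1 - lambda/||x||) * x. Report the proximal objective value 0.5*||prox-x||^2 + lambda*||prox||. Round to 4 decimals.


Step 1: Compute ||x||.
||x|| = 1.613
Step 2: Compute scaling factor.
scale = max(0, 1 - 3.69/1.613) = 0.0
Step 3: prox(x) = [0.0, -0.0]
||prox(x)|| = 0.0
Step 4: Proximal objective.
0.5*||prox-x||^2 = 1.3009
lambda*||prox|| = 0.0
Total = 1.3009


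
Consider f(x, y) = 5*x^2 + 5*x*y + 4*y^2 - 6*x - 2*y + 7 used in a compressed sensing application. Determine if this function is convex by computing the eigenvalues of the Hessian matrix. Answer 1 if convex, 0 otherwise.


The Hessian of f(x,y) = 5*x^2 + 5*x*y + 4*y^2 - 6*x - 2*y + 7 is:
H = [[10, 5], [5, 8]]
Trace = 10 + 8 = 18
Determinant = 10*8 - (5)^2 = 55
Discriminant = (18)^2 - 4*55 = 104.0
Eigenvalues: lambda_1 = 3.901, lambda_2 = 14.099
The function is convex.

1


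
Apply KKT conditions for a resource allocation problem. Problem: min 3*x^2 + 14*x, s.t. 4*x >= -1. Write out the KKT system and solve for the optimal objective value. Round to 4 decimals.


Step 1: Try lambda = 0 (constraint inactive).
x_unc = -14/(2*3) = -2.3333
Check: 4*-2.3333 = -9.3332 < -1 -- violated!
Step 2: Constraint must be active: 4*x = -1
x* = -1/4 = -0.25
lambda = (2*3*(-0.25) + 14)/4 = 3.125
Step 3: Compute optimal value.
f(x*) = 3*(-0.25)^2 + 14*(-0.25) = -3.3125


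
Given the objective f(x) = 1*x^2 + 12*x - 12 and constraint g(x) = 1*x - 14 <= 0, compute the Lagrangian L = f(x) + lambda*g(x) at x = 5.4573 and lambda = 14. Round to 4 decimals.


Step 1: Evaluate f(x).
f(5.4573) = 1*5.4573^2 + 12*5.4573 - 12 = 83.2697
Step 2: Evaluate g(x).
g(5.4573) = 1*5.4573 - 14 = -8.5427
Step 3: Compute Lagrangian.
L = 83.2697 + 14*-8.5427 = -36.3281


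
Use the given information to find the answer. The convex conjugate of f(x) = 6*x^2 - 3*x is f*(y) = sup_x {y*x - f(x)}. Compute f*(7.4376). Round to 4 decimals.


f*(y) = sup_x {y*x - a*x^2 - b*x} = sup_x {(y-b)*x - a*x^2}
FOC: (y - b) - 2a*x = 0 => x* = (y - b)/(2a)
x* = (7.4376 + 3)/(2*6) = 0.8698
f*(7.4376) = (y-b)^2/(4a) = (7.4376 + 3)^2/(4*6)
= 108.9435/24 = 4.5393


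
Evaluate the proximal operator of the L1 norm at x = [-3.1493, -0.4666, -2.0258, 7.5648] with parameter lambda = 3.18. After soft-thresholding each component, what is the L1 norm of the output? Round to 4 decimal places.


Soft-thresholding with lambda = 3.18:
prox(-3.1493) = sign(-3.1493)*max(|-3.1493| - 3.18, 0) = 0.0
prox(-0.4666) = sign(-0.4666)*max(|-0.4666| - 3.18, 0) = 0.0
prox(-2.0258) = sign(-2.0258)*max(|-2.0258| - 3.18, 0) = 0.0
prox(7.5648) = sign(7.5648)*max(|7.5648| - 3.18, 0) = 4.3848
prox(x) = [0.0, 0.0, 0.0, 4.3848]
||prox(x)||_1 = 0.0 + 0.0 + 0.0 + 4.3848 = 4.3848


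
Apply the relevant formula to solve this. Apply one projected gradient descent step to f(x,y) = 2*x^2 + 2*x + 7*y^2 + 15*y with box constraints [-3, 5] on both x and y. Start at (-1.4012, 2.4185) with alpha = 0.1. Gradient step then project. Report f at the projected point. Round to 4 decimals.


Step 1: Compute gradient at (-1.4012, 2.4185).
grad_x = 2*2*-1.4012 + 2 = -3.6048
grad_y = 2*7*2.4185 + 15 = 48.859
Step 2: Gradient step.
x_raw = -1.4012 - 0.1*-3.6048 = -1.0407
y_raw = 2.4185 - 0.1*48.859 = -2.4674
Step 3: Project onto [-3, 5].
x_proj = clip(-1.0407) = -1.0407
y_proj = clip(-2.4674) = -2.4674
Step 4: Evaluate f.
f(-1.0407, -2.4674) = 5.6902


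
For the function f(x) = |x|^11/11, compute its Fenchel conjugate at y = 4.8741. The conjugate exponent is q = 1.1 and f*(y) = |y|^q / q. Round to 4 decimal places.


The conjugate exponent q satisfies 1/p + 1/q = 1.
p = 11, so q = 11/(11 - 1) = 1.1
|y|^q = 4.8741^1.1 = 5.7106
f*(4.8741) = 5.7106 / 1.1 = 5.1915


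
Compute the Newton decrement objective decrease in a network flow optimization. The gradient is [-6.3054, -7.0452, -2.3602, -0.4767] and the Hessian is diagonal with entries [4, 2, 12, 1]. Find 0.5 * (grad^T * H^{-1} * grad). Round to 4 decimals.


Step 1: H is diagonal, so H^(-1) * g = [-1.5764, -3.5226, -0.1967, -0.4767].
Step 2: g^T H^(-1) g = sum_i g_i^2 / H_ii
  = (-6.3054)^2/4 + (-7.0452)^2/2 + (-2.3602)^2/12 + (-0.4767)^2/1
  = 9.9395 + 24.8174 + 0.4642 + 0.2272 = 35.4484
Step 3: Objective decrease = 0.5 * g^T H^(-1) g = 17.7242


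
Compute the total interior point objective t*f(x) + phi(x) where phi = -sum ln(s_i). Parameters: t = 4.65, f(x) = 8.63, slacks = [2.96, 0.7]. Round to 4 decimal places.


Step 1: Compute log-barrier.
ln values: [1.0852, -0.3567]
phi = -(1.0852 - 0.3567) = -0.7285
Step 2: Compute augmented objective.
t*f(x) = 4.65*8.63 = 40.1295
Total = 40.1295 - 0.7285 = 39.401


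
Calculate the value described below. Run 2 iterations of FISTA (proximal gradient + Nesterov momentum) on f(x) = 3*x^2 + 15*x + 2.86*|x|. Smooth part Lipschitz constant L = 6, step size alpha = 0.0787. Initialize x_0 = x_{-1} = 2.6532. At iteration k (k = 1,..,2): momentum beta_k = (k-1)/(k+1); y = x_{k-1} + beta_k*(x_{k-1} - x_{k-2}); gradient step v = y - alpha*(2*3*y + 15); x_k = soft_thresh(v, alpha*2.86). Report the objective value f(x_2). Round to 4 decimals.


FISTA on f(x) = 3*x^2 + 15*x + 2.86*|x|
L = 6, alpha = 0.0787
Iteration 1: beta = 0.0, y = 2.6532 + 0.0*(2.6532 - 2.6532) = 2.6532
  grad(y) = 30.9192, v = y - alpha*grad = 0.2199
  prox(v) = soft_thresh(0.2199, 0.2251) = 0.0
Iteration 2: beta = 0.3333, y = 0.0 + 0.3333*(0.0 - 2.6532) = -0.8844
  grad(y) = 9.6936, v = y - alpha*grad = -1.6473
  prox(v) = soft_thresh(-1.6473, 0.2251) = -1.4222
f(x_2) = 3*(-1.4222)^2 + 15*(-1.4222) + 2.86*|-1.4222| = -11.1976


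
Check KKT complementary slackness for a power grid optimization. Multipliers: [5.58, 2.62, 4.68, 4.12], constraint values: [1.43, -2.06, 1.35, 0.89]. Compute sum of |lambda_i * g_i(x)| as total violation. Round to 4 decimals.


KKT complementary slackness check:
lambda_1 * g_1 = 5.58 * 1.43 = 7.9794
lambda_2 * g_2 = 2.62 * -2.06 = -5.3972
lambda_3 * g_3 = 4.68 * 1.35 = 6.318
lambda_4 * g_4 = 4.12 * 0.89 = 3.6668
Total violation = 7.9794 + 5.3972 + 6.318 + 3.6668 = 23.3614


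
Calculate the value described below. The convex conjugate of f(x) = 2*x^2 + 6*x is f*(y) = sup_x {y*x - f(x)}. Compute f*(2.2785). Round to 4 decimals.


f*(y) = sup_x {y*x - a*x^2 - b*x} = sup_x {(y-b)*x - a*x^2}
FOC: (y - b) - 2a*x = 0 => x* = (y - b)/(2a)
x* = (2.2785 - 6)/(2*2) = -0.9304
f*(2.2785) = (y-b)^2/(4a) = (2.2785 - 6)^2/(4*2)
= 13.8496/8 = 1.7312


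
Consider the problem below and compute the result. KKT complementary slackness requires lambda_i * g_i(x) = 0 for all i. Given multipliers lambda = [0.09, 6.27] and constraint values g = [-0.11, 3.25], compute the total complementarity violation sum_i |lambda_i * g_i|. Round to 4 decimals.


KKT complementary slackness check:
lambda_1 * g_1 = 0.09 * -0.11 = -0.0099
lambda_2 * g_2 = 6.27 * 3.25 = 20.3775
Total violation = 0.0099 + 20.3775 = 20.3874


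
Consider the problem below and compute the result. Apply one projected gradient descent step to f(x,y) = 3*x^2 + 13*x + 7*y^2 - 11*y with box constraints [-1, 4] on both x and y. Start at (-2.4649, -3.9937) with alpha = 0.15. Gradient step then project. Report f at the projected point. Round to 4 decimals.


Step 1: Compute gradient at (-2.4649, -3.9937).
grad_x = 2*3*-2.4649 + 13 = -1.7894
grad_y = 2*7*-3.9937 - 11 = -66.9118
Step 2: Gradient step.
x_raw = -2.4649 - 0.15*-1.7894 = -2.1965
y_raw = -3.9937 - 0.15*-66.9118 = 6.0431
Step 3: Project onto [-1, 4].
x_proj = clip(-2.1965) = -1.0
y_proj = clip(6.0431) = 4.0
Step 4: Evaluate f.
f(-1.0, 4.0) = 58.0


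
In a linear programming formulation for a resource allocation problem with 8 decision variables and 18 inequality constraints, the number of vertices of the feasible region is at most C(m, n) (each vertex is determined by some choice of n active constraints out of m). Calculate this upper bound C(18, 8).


Each vertex corresponds to some choice of n active constraints out of m, so the number of vertices is at most C(m, n) = m! / (n!(m-n)!).
m = 18, n = 8
Numerator: 18 * 17 * 16 * 15 * 14 * 13 * 12 * 11
Denominator: 8! = 40320
C(18, 8) = 43758


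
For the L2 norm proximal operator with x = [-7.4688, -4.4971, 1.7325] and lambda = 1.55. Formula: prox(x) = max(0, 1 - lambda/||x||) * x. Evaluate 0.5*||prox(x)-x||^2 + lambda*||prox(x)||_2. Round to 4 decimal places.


Step 1: Compute ||x||.
||x|| = 8.8887
Step 2: Compute scaling factor.
scale = max(0, 1 - 1.55/8.8887) = 0.8256
Step 3: prox(x) = [-6.1664, -3.7129, 1.4304]
||prox(x)|| = 7.3387
Step 4: Proximal objective.
0.5*||prox-x||^2 = 1.2013
lambda*||prox|| = 11.375
Total = 12.5762


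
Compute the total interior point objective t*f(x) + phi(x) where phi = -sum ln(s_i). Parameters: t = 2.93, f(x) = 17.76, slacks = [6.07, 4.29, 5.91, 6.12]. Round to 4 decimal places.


Step 1: Compute log-barrier.
ln values: [1.8034, 1.4563, 1.7766, 1.8116]
phi = -(1.8034 + 1.4563 + 1.7766 + 1.8116) = -6.8479
Step 2: Compute augmented objective.
t*f(x) = 2.93*17.76 = 52.0368
Total = 52.0368 - 6.8479 = 45.1889


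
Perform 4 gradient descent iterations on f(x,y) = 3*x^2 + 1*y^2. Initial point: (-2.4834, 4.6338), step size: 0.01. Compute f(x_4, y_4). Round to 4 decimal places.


Gradient descent on f(x,y) = 3*x^2 + 1*y^2.
Starting point: (-2.4834, 4.6338), alpha = 0.01
Step 1: grad_x = 2*3*-2.4834 = -14.9004, grad_y = 2*1*4.6338 = 9.2676
  x_1 = -2.4834 - 0.01*-14.9004 = -2.3344
  y_1 = 4.6338 - 0.01*9.2676 = 4.5411
Step 2: grad_x = 2*3*-2.3344 = -14.0064, grad_y = 2*1*4.5411 = 9.0822
  x_2 = -2.3344 - 0.01*-14.0064 = -2.1943
  y_2 = 4.5411 - 0.01*9.0822 = 4.4503
Step 3: grad_x = 2*3*-2.1943 = -13.166, grad_y = 2*1*4.4503 = 8.9006
  x_3 = -2.1943 - 0.01*-13.166 = -2.0627
  y_3 = 4.4503 - 0.01*8.9006 = 4.3613
Step 4: grad_x = 2*3*-2.0627 = -12.376, grad_y = 2*1*4.3613 = 8.7226
  x_4 = -2.0627 - 0.01*-12.376 = -1.9389
  y_4 = 4.3613 - 0.01*8.7226 = 4.2741
f(-1.9389, 4.2741) = 3*(-1.9389)^2 + 1*4.2741^2 = 29.5458


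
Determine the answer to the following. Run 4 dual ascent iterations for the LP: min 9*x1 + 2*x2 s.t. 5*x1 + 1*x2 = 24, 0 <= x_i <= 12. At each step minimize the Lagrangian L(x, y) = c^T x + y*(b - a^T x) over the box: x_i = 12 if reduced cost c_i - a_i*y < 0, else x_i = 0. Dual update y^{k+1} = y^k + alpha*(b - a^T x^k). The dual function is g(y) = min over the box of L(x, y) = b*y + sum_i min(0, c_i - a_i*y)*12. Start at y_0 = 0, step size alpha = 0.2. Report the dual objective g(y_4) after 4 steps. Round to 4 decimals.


Dual ascent for LP: min 9*x1 + 2*x2, 5*x1 + 1*x2 = 24, 0 <= x_i <= 12
Step 1: y^k = 0.0, reduced costs: (9.0, 2.0)
  x^k = (0.0, 0.0), subgradient = b - a^T x = 24.0
  y^{k+1} = 0.0 + 0.2*24.0 = 4.8
Step 2: y^k = 4.8, reduced costs: (-15.0, -2.8)
  x^k = (12.0, 12.0), subgradient = b - a^T x = -48.0
  y^{k+1} = 4.8 + 0.2*-48.0 = -4.8
Step 3: y^k = -4.8, reduced costs: (33.0, 6.8)
  x^k = (0.0, 0.0), subgradient = b - a^T x = 24.0
  y^{k+1} = -4.8 + 0.2*24.0 = 0.0
Step 4: y^k = 0.0, reduced costs: (9.0, 2.0)
  x^k = (0.0, 0.0), subgradient = b - a^T x = 24.0
  y^{k+1} = 0.0 + 0.2*24.0 = 4.8
Dual objective at y_4 = 4.8: reduced costs (-15.0, -2.8), box minimizer x = (12.0, 12.0)
g(y_4) = b*y + (c1 - a1*y)*x1 + (c2 - a2*y)*x2 = 24*4.8 + (-15.0)*12.0 + (-2.8)*12.0 = 115.2 - 180.0 - 33.6 = -98.4


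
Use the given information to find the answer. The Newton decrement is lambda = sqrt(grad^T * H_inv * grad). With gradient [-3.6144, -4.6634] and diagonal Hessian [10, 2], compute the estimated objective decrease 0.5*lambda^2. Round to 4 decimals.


Step 1: H is diagonal, so H^(-1) * g = [-0.3614, -2.3317].
Step 2: g^T H^(-1) g = sum_i g_i^2 / H_ii
  = (-3.6144)^2/10 + (-4.6634)^2/2
  = 1.3064 + 10.8736 = 12.18
Step 3: Objective decrease = 0.5 * g^T H^(-1) g = 6.09


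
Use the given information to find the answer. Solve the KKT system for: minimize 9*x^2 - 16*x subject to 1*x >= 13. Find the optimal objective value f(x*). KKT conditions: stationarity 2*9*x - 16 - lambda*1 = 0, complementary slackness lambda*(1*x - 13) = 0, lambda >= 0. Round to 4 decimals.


Step 1: Try lambda = 0 (constraint inactive).
x_unc = 16/(2*9) = 0.8889
Check: 1*0.8889 = 0.8889 < 13 -- violated!
Step 2: Constraint must be active: 1*x = 13
x* = 13/1 = 13.0
lambda = (2*9*13.0 - 16)/1 = 218.0
Step 3: Compute optimal value.
f(x*) = 9*13.0^2 - 16*13.0 = 1313.0


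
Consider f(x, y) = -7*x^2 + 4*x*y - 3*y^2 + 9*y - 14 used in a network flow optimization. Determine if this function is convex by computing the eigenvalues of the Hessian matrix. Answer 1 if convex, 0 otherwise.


The Hessian of f(x,y) = -7*x^2 + 4*x*y - 3*y^2 + 9*y - 14 is:
H = [[-14, 4], [4, -6]]
Trace = -14 - 6 = -20
Determinant = -14*-6 - (4)^2 = 68
Discriminant = (-20)^2 - 4*68 = 128.0
Eigenvalues: lambda_1 = -15.6569, lambda_2 = -4.3431
The function is not convex.

0


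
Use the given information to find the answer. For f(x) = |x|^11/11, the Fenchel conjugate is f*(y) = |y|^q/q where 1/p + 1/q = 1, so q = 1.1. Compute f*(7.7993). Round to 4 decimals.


The conjugate exponent q satisfies 1/p + 1/q = 1.
p = 11, so q = 11/(11 - 1) = 1.1
|y|^q = 7.7993^1.1 = 9.5777
f*(7.7993) = 9.5777 / 1.1 = 8.707


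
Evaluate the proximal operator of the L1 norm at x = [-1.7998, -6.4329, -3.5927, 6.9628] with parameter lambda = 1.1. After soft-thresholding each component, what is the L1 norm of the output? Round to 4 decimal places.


Soft-thresholding with lambda = 1.1:
prox(-1.7998) = sign(-1.7998)*max(|-1.7998| - 1.1, 0) = -0.6998
prox(-6.4329) = sign(-6.4329)*max(|-6.4329| - 1.1, 0) = -5.3329
prox(-3.5927) = sign(-3.5927)*max(|-3.5927| - 1.1, 0) = -2.4927
prox(6.9628) = sign(6.9628)*max(|6.9628| - 1.1, 0) = 5.8628
prox(x) = [-0.6998, -5.3329, -2.4927, 5.8628]
||prox(x)||_1 = 0.6998 + 5.3329 + 2.4927 + 5.8628 = 14.3882


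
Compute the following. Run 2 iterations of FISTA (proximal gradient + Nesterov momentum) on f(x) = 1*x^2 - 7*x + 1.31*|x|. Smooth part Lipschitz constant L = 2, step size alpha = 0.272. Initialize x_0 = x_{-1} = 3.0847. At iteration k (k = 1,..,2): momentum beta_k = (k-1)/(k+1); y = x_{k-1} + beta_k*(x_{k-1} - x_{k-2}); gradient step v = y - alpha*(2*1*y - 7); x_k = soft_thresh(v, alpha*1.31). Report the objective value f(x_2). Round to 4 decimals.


FISTA on f(x) = 1*x^2 - 7*x + 1.31*|x|
L = 2, alpha = 0.272
Iteration 1: beta = 0.0, y = 3.0847 + 0.0*(3.0847 - 3.0847) = 3.0847
  grad(y) = -0.8306, v = y - alpha*grad = 3.3106
  prox(v) = soft_thresh(3.3106, 0.3563) = 2.9543
Iteration 2: beta = 0.3333, y = 2.9543 + 0.3333*(2.9543 - 3.0847) = 2.9108
  grad(y) = -1.1783, v = y - alpha*grad = 3.2313
  prox(v) = soft_thresh(3.2313, 0.3563) = 2.875
f(x_2) = 1*2.875^2 - 7*2.875 + 1.31*|2.875| = -8.0931


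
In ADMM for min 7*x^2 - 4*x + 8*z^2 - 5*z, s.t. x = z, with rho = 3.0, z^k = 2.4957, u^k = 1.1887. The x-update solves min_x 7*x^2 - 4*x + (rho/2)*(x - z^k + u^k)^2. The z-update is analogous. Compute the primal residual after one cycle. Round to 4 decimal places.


ADMM iteration with rho = 3.0, z^k = 2.4957, u^k = 1.1887
Step 1: x-update.
Minimize 7*x^2 - 4*x + (3.0/2)*(x - 2.4957 + 1.1887)^2
FOC: (2*7 + 3.0)*x = 4 + 3.0*(2.4957 - 1.1887)
x^{k+1} = 0.4659
Step 2: z-update.
Minimize 8*z^2 - 5*z + (3.0/2)*(0.4659 - z + 1.1887)^2
FOC: (2*8 + 3.0)*z = 5 + 3.0*(0.4659 + 1.1887)
z^{k+1} = 0.5244
Step 3: u-update.
u^{k+1} = 1.1887 + 0.4659 - 0.5244 = 1.1302
Step 4: Primal residual = |0.4659 - 0.5244| = 0.0585


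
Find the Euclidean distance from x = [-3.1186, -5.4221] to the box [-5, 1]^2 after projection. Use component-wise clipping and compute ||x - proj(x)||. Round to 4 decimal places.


Project each component onto [-5, 1].
clip(-3.1186) = -3.1186, clip(-5.4221) = -5.0
Projection = [-3.1186, -5.0]
Squared diffs: [0.0, 0.1782]
Distance = sqrt(0.1782) = 0.4221


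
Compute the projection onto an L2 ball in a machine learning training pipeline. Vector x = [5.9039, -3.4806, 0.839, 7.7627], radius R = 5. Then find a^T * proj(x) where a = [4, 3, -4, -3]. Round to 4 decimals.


Step 1: Compute ||x|| (intermediates to 6 decimals).
||x|| = sqrt(5.9039^2 + (-3.4806)^2 + 0.839^2 + 7.7627^2) = 10.389131
Step 2: Project.
Since ||x|| > R, scale = R/||x|| = 5/10.389131 = 0.481272, proj(x) = scale * x
proj(x) = [2.841382, -1.675115, 0.403787, 3.73597]
Step 3: Dot product.
a^T * proj(x) = 4*2.841382 + 3*(-1.675115) - 4*0.403787 - 3*3.73597 = -6.4829


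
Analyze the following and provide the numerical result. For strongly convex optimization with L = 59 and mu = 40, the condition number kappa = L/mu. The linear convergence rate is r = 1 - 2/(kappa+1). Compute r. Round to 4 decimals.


Step 1: Compute the condition number.
kappa = L/mu = 59/40 = 1.475
Step 2: Compute the convergence rate.
r = 1 - 2/(kappa + 1) = 1 - 2*mu/(L + mu) = (L - mu)/(L + mu) = 19/99 = 0.1919


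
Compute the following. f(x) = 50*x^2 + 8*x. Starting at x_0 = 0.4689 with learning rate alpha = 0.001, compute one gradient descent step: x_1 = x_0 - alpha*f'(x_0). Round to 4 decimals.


We compute the gradient at x_0 and apply the update.
f'(x) = 100*x + 8
f'(0.4689) = 100*0.4689 + 8 = 54.89
x_1 = 0.4689 - 0.001*54.89 = 0.414


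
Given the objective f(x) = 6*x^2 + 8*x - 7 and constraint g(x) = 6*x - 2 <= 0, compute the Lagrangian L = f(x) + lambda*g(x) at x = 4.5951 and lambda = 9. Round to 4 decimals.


Step 1: Evaluate f(x).
f(4.5951) = 6*4.5951^2 + 8*4.5951 - 7 = 156.4505
Step 2: Evaluate g(x).
g(4.5951) = 6*4.5951 - 2 = 25.5706
Step 3: Compute Lagrangian.
L = 156.4505 + 9*25.5706 = 386.5859


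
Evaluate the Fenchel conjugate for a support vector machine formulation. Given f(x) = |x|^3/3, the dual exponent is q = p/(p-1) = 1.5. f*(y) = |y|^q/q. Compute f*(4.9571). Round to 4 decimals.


The conjugate exponent q satisfies 1/p + 1/q = 1.
p = 3, so q = 3/(3 - 1) = 1.5
|y|^q = 4.9571^1.5 = 11.0368
f*(4.9571) = 11.0368 / 1.5 = 7.3578


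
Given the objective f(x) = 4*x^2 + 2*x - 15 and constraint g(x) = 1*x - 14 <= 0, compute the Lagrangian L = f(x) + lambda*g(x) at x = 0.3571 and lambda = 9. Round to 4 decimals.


Step 1: Evaluate f(x).
f(0.3571) = 4*0.3571^2 + 2*0.3571 - 15 = -13.7757
Step 2: Evaluate g(x).
g(0.3571) = 1*0.3571 - 14 = -13.6429
Step 3: Compute Lagrangian.
L = -13.7757 + 9*-13.6429 = -136.5618


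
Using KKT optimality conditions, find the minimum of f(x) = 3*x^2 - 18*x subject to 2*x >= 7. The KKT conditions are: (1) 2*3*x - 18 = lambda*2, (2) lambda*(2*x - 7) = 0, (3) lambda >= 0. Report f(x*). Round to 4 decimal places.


Step 1: Try lambda = 0 (constraint inactive).
x_unc = 18/(2*3) = 3.0
Check: 2*3.0 = 6.0 < 7 -- violated!
Step 2: Constraint must be active: 2*x = 7
x* = 7/2 = 3.5
lambda = (2*3*3.5 - 18)/2 = 1.5
Step 3: Compute optimal value.
f(x*) = 3*3.5^2 - 18*3.5 = -26.25


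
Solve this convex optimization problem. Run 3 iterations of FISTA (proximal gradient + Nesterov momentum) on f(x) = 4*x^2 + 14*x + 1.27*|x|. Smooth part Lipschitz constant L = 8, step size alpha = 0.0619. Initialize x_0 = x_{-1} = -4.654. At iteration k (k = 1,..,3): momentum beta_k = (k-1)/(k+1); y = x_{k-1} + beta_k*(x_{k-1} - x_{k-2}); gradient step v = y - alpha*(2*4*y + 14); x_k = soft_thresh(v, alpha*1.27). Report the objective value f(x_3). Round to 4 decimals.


FISTA on f(x) = 4*x^2 + 14*x + 1.27*|x|
L = 8, alpha = 0.0619
Iteration 1: beta = 0.0, y = -4.654 + 0.0*(-4.654 + 4.654) = -4.654
  grad(y) = -23.232, v = y - alpha*grad = -3.2159
  prox(v) = soft_thresh(-3.2159, 0.0786) = -3.1373
Iteration 2: beta = 0.3333, y = -3.1373 + 0.3333*(-3.1373 + 4.654) = -2.6318
  grad(y) = -7.0541, v = y - alpha*grad = -2.1951
  prox(v) = soft_thresh(-2.1951, 0.0786) = -2.1165
Iteration 3: beta = 0.5, y = -2.1165 + 0.5*(-2.1165 + 3.1373) = -1.6061
  grad(y) = 1.1513, v = y - alpha*grad = -1.6774
  prox(v) = soft_thresh(-1.6774, 0.0786) = -1.5987
f(x_3) = 4*(-1.5987)^2 + 14*(-1.5987) + 1.27*|-1.5987| = -10.1281


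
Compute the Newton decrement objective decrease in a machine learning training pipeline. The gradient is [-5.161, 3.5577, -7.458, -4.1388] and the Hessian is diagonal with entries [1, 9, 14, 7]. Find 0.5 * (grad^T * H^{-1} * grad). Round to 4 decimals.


Step 1: H is diagonal, so H^(-1) * g = [-5.161, 0.3953, -0.5327, -0.5913].
Step 2: g^T H^(-1) g = sum_i g_i^2 / H_ii
  = (-5.161)^2/1 + (3.5577)^2/9 + (-7.458)^2/14 + (-4.1388)^2/7
  = 26.6359 + 1.4064 + 3.973 + 2.4471 = 34.4624
Step 3: Objective decrease = 0.5 * g^T H^(-1) g = 17.2312


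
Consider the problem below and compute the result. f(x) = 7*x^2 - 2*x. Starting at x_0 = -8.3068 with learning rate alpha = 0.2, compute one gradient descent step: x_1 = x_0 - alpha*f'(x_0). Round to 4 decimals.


We compute the gradient at x_0 and apply the update.
f'(x) = 14*x - 2
f'(-8.3068) = 14*-8.3068 - 2 = -118.2952
x_1 = -8.3068 - 0.2*-118.2952 = 15.3522


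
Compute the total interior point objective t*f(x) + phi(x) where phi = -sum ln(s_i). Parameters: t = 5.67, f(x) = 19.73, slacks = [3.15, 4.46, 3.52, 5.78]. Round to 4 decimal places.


Step 1: Compute log-barrier.
ln values: [1.1474, 1.4951, 1.2585, 1.7544]
phi = -(1.1474 + 1.4951 + 1.2585 + 1.7544) = -5.6554
Step 2: Compute augmented objective.
t*f(x) = 5.67*19.73 = 111.8691
Total = 111.8691 - 5.6554 = 106.2137


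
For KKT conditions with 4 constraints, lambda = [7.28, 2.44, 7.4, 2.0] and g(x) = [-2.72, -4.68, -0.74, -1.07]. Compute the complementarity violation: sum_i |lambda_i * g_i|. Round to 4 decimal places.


KKT complementary slackness check:
lambda_1 * g_1 = 7.28 * -2.72 = -19.8016
lambda_2 * g_2 = 2.44 * -4.68 = -11.4192
lambda_3 * g_3 = 7.4 * -0.74 = -5.476
lambda_4 * g_4 = 2.0 * -1.07 = -2.14
Total violation = 19.8016 + 11.4192 + 5.476 + 2.14 = 38.8368


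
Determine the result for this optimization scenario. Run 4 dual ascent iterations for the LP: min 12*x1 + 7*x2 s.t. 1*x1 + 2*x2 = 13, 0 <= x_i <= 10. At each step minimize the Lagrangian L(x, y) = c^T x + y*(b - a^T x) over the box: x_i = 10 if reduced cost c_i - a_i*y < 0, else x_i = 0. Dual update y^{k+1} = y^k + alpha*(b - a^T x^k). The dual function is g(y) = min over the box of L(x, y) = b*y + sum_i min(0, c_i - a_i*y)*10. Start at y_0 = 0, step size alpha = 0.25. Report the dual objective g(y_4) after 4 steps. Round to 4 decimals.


Dual ascent for LP: min 12*x1 + 7*x2, 1*x1 + 2*x2 = 13, 0 <= x_i <= 10
Step 1: y^k = 0.0, reduced costs: (12.0, 7.0)
  x^k = (0.0, 0.0), subgradient = b - a^T x = 13.0
  y^{k+1} = 0.0 + 0.25*13.0 = 3.25
Step 2: y^k = 3.25, reduced costs: (8.75, 0.5)
  x^k = (0.0, 0.0), subgradient = b - a^T x = 13.0
  y^{k+1} = 3.25 + 0.25*13.0 = 6.5
Step 3: y^k = 6.5, reduced costs: (5.5, -6.0)
  x^k = (0.0, 10.0), subgradient = b - a^T x = -7.0
  y^{k+1} = 6.5 + 0.25*-7.0 = 4.75
Step 4: y^k = 4.75, reduced costs: (7.25, -2.5)
  x^k = (0.0, 10.0), subgradient = b - a^T x = -7.0
  y^{k+1} = 4.75 + 0.25*-7.0 = 3.0
Dual objective at y_4 = 3.0: reduced costs (9.0, 1.0), box minimizer x = (0.0, 0.0)
g(y_4) = b*y + (c1 - a1*y)*x1 + (c2 - a2*y)*x2 = 13*3.0 + 9.0*0.0 + 1.0*0.0 = 39.0 + 0.0 + 0.0 = 39.0


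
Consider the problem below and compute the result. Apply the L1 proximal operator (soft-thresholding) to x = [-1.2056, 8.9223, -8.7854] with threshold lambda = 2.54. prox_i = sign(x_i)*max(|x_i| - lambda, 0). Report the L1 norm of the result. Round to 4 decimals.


Soft-thresholding with lambda = 2.54:
prox(-1.2056) = sign(-1.2056)*max(|-1.2056| - 2.54, 0) = 0.0
prox(8.9223) = sign(8.9223)*max(|8.9223| - 2.54, 0) = 6.3823
prox(-8.7854) = sign(-8.7854)*max(|-8.7854| - 2.54, 0) = -6.2454
prox(x) = [0.0, 6.3823, -6.2454]
||prox(x)||_1 = 0.0 + 6.3823 + 6.2454 = 12.6277
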